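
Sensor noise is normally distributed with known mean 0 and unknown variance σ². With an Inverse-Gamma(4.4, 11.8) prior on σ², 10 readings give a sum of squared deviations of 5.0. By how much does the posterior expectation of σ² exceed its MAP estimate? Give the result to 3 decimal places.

0.327

Posterior: Inverse-Gamma(shape = 4.4+10/2 = 9.4, scale = 11.8+5.0/2 = 14.3).
Mode = β/(α+1) = 14.3/10.4 = 1.375.
Mean = β/(α−1) = 14.3/8.4 = 1.702.
Difference = 1.702 − 1.375 = 0.327.
Mean > mode: the posterior has a right tail.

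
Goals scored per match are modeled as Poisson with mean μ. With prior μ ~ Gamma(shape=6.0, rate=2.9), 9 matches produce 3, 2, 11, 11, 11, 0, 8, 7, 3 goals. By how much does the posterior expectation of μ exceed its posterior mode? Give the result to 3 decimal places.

0.084

Σ counts = 56. Posterior: Gamma(shape = 6.0+56 = 62.0, rate = 2.9+9 = 11.9).
Mode = (α−1)/β = 61.0/11.9 = 5.126.
Mean = α/β = 62.0/11.9 = 5.210.
Difference = 5.210 − 5.126 = 0.084.
The posterior is right-skewed, so the mean exceeds the mode.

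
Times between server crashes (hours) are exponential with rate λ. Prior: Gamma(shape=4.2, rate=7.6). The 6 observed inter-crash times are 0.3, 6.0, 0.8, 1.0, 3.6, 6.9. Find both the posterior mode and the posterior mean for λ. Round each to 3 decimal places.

posterior mode = 0.351, posterior mean = 0.389

Σ times = 18.6. Posterior: Gamma(shape = 4.2+6 = 10.2, rate = 7.6+18.6 = 26.2).
Mode = (α−1)/β = 9.2/26.2 = 0.351.
Mean = α/β = 10.2/26.2 = 0.389.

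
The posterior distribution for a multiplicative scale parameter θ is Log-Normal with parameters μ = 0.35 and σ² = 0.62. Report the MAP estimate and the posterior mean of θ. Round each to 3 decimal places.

Mode = exp(μ − σ²) = exp(-0.27) = 0.763.
Mean = exp(μ + σ²/2) = exp(0.660) = 1.935.

MAP: 0.763. Posterior mean: 1.935.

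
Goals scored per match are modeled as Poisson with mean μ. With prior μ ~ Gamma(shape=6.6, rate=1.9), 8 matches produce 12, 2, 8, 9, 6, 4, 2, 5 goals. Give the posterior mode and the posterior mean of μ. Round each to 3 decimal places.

MAP: 5.414. Posterior mean: 5.515.

Σ counts = 48. Posterior: Gamma(shape = 6.6+48 = 54.6, rate = 1.9+8 = 9.9).
Mode = (α−1)/β = 53.6/9.9 = 5.414.
Mean = α/β = 54.6/9.9 = 5.515.
Right-skewed posterior ⇒ mode < mean.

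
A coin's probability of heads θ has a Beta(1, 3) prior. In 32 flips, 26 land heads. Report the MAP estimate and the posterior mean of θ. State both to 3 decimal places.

Posterior: Beta(1+26, 3+6) = Beta(27, 9).
Mode = (27−1)/(27+9−2) = 26/34 = 0.765.
Mean = 27/(27+9) = 27/36 = 0.750.

MAP estimate = 0.765, posterior mean = 0.750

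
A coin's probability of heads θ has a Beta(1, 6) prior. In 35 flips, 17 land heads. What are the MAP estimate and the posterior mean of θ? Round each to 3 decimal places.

Posterior: Beta(1+17, 6+18) = Beta(18, 24).
Mode = (18−1)/(18+24−2) = 17/40 = 0.425.
Mean = 18/(18+24) = 18/42 = 0.429.
Right-skewed posterior ⇒ mode < mean.

θ_MAP = 0.425, E[θ|data] = 0.429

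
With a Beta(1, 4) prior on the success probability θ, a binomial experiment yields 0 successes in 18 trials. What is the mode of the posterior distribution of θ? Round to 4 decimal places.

Posterior: Beta(1+0, 4+18) = Beta(1, 22).
Since α = 1 ≤ 1 and β > 1, the Beta density is monotone decreasing on [0,1]; the mode is at 0.
Mean = 1/(1+22) = 0.0435.
This is the posterior mode — the MAP estimate.

0.0000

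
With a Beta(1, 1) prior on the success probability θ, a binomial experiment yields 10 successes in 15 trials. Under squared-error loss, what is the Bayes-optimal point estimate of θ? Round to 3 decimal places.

Posterior: Beta(1+10, 1+5) = Beta(11, 6).
Mode = (11−1)/(11+6−2) = 10/15 = 0.667.
Mean = 11/(11+6) = 11/17 = 0.647.
Squared-error loss ⇒ the optimal estimator is the posterior mean.

0.647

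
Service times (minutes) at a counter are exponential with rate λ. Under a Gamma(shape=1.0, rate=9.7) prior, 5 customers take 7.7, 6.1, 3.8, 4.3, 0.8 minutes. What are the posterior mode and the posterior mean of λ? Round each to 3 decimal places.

Σ times = 22.7. Posterior: Gamma(shape = 1.0+5 = 6.0, rate = 9.7+22.7 = 32.4).
Mode = (α−1)/β = 5.0/32.4 = 0.154.
Mean = α/β = 6.0/32.4 = 0.185.
The posterior is right-skewed, so the mean exceeds the mode.

MAP = 0.154, posterior mean = 0.185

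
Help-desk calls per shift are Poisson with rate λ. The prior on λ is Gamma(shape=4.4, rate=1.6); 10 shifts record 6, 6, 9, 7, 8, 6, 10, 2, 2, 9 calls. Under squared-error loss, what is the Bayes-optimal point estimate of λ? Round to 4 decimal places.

Σ counts = 65. Posterior: Gamma(shape = 4.4+65 = 69.4, rate = 1.6+10 = 11.6).
Mode = (α−1)/β = 68.4/11.6 = 5.8966.
Mean = α/β = 69.4/11.6 = 5.9828.
Squared-error loss ⇒ the optimal estimator is the posterior mean.

5.9828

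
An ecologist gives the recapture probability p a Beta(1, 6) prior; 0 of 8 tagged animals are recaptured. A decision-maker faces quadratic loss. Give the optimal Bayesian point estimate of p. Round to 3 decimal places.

Posterior: Beta(1+0, 6+8) = Beta(1, 14).
Since α = 1 ≤ 1 and β > 1, the Beta density is monotone decreasing on [0,1]; the mode is at 0.
Mean = 1/(1+14) = 0.067.
Quadratic loss ⇒ the optimal estimator is the posterior mean.

0.067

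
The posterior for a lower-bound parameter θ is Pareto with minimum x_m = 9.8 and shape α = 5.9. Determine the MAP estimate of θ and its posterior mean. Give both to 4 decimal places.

MAP: 9.8000. Posterior mean: 11.8000.

The Pareto density is strictly decreasing on [x_m, ∞), so the mode is x_m = 9.8000.
Mean = α·x_m/(α−1) = 5.9·9.8/4.9 = 11.8000.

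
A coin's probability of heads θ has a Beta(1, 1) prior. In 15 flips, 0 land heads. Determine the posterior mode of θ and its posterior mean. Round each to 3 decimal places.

θ_MAP = 0.000, E[θ|data] = 0.059

Posterior: Beta(1+0, 1+15) = Beta(1, 16).
Since α = 1 ≤ 1 and β > 1, the Beta density is monotone decreasing on [0,1]; the mode is at 0.
Mean = 1/(1+16) = 0.059.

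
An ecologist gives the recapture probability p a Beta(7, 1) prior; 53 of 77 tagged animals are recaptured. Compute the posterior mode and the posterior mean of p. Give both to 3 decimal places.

MAP: 0.711. Posterior mean: 0.706.

Posterior: Beta(7+53, 1+24) = Beta(60, 25).
Mode = (60−1)/(60+25−2) = 59/83 = 0.711.
Mean = 60/(60+25) = 60/85 = 0.706.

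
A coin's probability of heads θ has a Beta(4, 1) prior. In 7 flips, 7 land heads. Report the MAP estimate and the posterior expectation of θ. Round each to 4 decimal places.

MAP = 1.0000; posterior mean = 0.9167

Posterior: Beta(4+7, 1+0) = Beta(11, 1).
Since β = 1 ≤ 1 and α > 1, the Beta density is monotone increasing on [0,1]; the mode is at 1.
Mean = 11/(11+1) = 0.9167.
Mode > mean: the posterior has a left tail.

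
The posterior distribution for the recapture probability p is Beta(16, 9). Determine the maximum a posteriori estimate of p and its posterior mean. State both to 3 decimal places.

Mode = (16−1)/(16+9−2) = 15/23 = 0.652.
Mean = 16/(16+9) = 16/25 = 0.640.

MAP: 0.652. Posterior mean: 0.640.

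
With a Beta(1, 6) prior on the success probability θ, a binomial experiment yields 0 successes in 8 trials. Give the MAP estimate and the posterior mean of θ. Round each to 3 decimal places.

Posterior: Beta(1+0, 6+8) = Beta(1, 14).
Since α = 1 ≤ 1 and β > 1, the Beta density is monotone decreasing on [0,1]; the mode is at 0.
Mean = 1/(1+14) = 0.067.

MAP: 0.000. Posterior mean: 0.067.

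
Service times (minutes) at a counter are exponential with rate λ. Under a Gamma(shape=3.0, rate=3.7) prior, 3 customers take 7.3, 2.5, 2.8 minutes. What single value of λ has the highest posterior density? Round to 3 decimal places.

0.307

Σ times = 12.6. Posterior: Gamma(shape = 3.0+3 = 6.0, rate = 3.7+12.6 = 16.3).
Mode = (α−1)/β = 5.0/16.3 = 0.307.
Mean = α/β = 6.0/16.3 = 0.368.
This is the posterior mode — the MAP estimate.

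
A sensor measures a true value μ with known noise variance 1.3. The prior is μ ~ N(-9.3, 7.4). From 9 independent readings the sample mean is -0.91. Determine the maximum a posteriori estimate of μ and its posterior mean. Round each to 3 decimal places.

Posterior for μ is Normal. Precision-weighted mean: (1/7.4·-9.3 + 9/1.3·-0.91) / (1/7.4 + 9/1.3) = -1.071.
A Normal posterior is symmetric, so mode = mean.

MAP = -1.071; posterior mean = -1.071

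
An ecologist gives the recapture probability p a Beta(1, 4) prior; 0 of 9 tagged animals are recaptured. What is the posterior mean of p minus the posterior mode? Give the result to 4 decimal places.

Posterior: Beta(1+0, 4+9) = Beta(1, 13).
Since α = 1 ≤ 1 and β > 1, the Beta density is monotone decreasing on [0,1]; the mode is at 0.
Mean = 1/(1+13) = 0.0714.
Difference = 0.0714 − 0.0000 = 0.0714.
The mean is pulled above the mode by the posterior's right skew.

0.0714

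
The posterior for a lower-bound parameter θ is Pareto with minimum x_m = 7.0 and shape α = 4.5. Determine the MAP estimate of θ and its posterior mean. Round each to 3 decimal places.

MAP: 7.000. Posterior mean: 9.000.

The Pareto density is strictly decreasing on [x_m, ∞), so the mode is x_m = 7.000.
Mean = α·x_m/(α−1) = 4.5·7.0/3.5 = 9.000.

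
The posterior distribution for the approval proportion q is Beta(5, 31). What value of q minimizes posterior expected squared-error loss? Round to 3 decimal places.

0.139

Mode = (5−1)/(5+31−2) = 4/34 = 0.118.
Mean = 5/(5+31) = 5/36 = 0.139.
Squared-error loss ⇒ the optimal estimator is the posterior mean.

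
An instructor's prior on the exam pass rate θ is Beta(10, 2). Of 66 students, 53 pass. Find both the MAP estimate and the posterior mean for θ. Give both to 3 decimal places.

MAP: 0.816. Posterior mean: 0.808.

Posterior: Beta(10+53, 2+13) = Beta(63, 15).
Mode = (63−1)/(63+15−2) = 62/76 = 0.816.
Mean = 63/(63+15) = 63/78 = 0.808.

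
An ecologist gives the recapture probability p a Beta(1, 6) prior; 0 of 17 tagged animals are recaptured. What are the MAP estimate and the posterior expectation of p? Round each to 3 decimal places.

Posterior: Beta(1+0, 6+17) = Beta(1, 23).
Since α = 1 ≤ 1 and β > 1, the Beta density is monotone decreasing on [0,1]; the mode is at 0.
Mean = 1/(1+23) = 0.042.
Mean > mode: the posterior has a right tail.

p_MAP = 0.000, E[p|data] = 0.042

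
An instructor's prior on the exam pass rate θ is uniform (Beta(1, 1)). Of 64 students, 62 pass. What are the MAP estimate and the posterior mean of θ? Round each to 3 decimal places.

MAP = 0.969, posterior mean = 0.955

Posterior: Beta(1+62, 1+2) = Beta(63, 3).
Mode = (63−1)/(63+3−2) = 62/64 = 0.969.
Mean = 63/(63+3) = 63/66 = 0.955.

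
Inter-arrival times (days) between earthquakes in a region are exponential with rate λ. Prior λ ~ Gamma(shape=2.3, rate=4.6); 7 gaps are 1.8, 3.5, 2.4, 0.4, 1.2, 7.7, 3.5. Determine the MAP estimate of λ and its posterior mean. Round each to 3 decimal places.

MAP: 0.331. Posterior mean: 0.371.

Σ times = 20.5. Posterior: Gamma(shape = 2.3+7 = 9.3, rate = 4.6+20.5 = 25.1).
Mode = (α−1)/β = 8.3/25.1 = 0.331.
Mean = α/β = 9.3/25.1 = 0.371.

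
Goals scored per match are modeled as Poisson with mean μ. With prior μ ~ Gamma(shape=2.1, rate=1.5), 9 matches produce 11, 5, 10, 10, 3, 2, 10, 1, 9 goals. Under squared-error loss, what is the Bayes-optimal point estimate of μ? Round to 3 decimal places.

6.010

Σ counts = 61. Posterior: Gamma(shape = 2.1+61 = 63.1, rate = 1.5+9 = 10.5).
Mode = (α−1)/β = 62.1/10.5 = 5.914.
Mean = α/β = 63.1/10.5 = 6.010.
Squared-error loss ⇒ the optimal estimator is the posterior mean.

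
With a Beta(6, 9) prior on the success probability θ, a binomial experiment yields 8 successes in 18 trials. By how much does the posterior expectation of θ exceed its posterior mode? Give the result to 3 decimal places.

0.005

Posterior: Beta(6+8, 9+10) = Beta(14, 19).
Mode = (14−1)/(14+19−2) = 13/31 = 0.419.
Mean = 14/(14+19) = 14/33 = 0.424.
Difference = 0.424 − 0.419 = 0.005.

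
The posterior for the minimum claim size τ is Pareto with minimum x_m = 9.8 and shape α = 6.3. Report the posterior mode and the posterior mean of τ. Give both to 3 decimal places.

The Pareto density is strictly decreasing on [x_m, ∞), so the mode is x_m = 9.800.
Mean = α·x_m/(α−1) = 6.3·9.8/5.3 = 11.649.

posterior mode = 9.800, posterior mean = 11.649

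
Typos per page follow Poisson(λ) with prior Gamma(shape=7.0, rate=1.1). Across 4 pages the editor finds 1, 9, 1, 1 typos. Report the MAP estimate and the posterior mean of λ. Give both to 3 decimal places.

Σ counts = 12. Posterior: Gamma(shape = 7.0+12 = 19.0, rate = 1.1+4 = 5.1).
Mode = (α−1)/β = 18.0/5.1 = 3.529.
Mean = α/β = 19.0/5.1 = 3.725.
The posterior is right-skewed, so the mean exceeds the mode.

MAP: 3.529. Posterior mean: 3.725.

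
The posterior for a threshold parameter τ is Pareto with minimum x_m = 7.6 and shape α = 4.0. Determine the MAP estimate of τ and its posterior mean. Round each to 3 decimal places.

MAP = 7.600, posterior mean = 10.133

The Pareto density is strictly decreasing on [x_m, ∞), so the mode is x_m = 7.600.
Mean = α·x_m/(α−1) = 4.0·7.6/3.0 = 10.133.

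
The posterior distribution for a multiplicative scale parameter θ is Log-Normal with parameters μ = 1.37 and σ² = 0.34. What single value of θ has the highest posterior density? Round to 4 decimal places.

Mode = exp(μ − σ²) = exp(1.03) = 2.8011.
Mean = exp(μ + σ²/2) = exp(1.540) = 4.6646.
This is the posterior mode — the MAP estimate.

2.8011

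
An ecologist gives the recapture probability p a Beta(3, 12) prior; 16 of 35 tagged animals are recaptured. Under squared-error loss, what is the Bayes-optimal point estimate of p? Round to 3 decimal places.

0.380

Posterior: Beta(3+16, 12+19) = Beta(19, 31).
Mode = (19−1)/(19+31−2) = 18/48 = 0.375.
Mean = 19/(19+31) = 19/50 = 0.380.
Squared-error loss ⇒ the optimal estimator is the posterior mean.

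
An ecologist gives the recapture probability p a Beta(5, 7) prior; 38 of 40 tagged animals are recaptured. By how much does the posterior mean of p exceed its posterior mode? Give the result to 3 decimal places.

-0.013

Posterior: Beta(5+38, 7+2) = Beta(43, 9).
Mode = (43−1)/(43+9−2) = 42/50 = 0.840.
Mean = 43/(43+9) = 43/52 = 0.827.
Difference = 0.827 − 0.840 = -0.013.
Left-skewed posterior ⇒ mean < mode.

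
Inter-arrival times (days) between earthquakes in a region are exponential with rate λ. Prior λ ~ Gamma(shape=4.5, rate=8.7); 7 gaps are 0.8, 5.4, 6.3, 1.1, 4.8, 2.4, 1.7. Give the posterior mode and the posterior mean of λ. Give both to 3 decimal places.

MAP: 0.337. Posterior mean: 0.369.

Σ times = 22.5. Posterior: Gamma(shape = 4.5+7 = 11.5, rate = 8.7+22.5 = 31.2).
Mode = (α−1)/β = 10.5/31.2 = 0.337.
Mean = α/β = 11.5/31.2 = 0.369.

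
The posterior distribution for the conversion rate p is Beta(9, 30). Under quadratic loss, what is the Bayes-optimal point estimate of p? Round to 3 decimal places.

Mode = (9−1)/(9+30−2) = 8/37 = 0.216.
Mean = 9/(9+30) = 9/39 = 0.231.
Quadratic loss ⇒ the optimal estimator is the posterior mean.

0.231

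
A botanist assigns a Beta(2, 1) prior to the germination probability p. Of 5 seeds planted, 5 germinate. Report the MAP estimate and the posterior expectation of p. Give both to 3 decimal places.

p_MAP = 1.000, E[p|data] = 0.875

Posterior: Beta(2+5, 1+0) = Beta(7, 1).
Since β = 1 ≤ 1 and α > 1, the Beta density is monotone increasing on [0,1]; the mode is at 1.
Mean = 7/(7+1) = 0.875.
The posterior is left-skewed, so the mode exceeds the mean.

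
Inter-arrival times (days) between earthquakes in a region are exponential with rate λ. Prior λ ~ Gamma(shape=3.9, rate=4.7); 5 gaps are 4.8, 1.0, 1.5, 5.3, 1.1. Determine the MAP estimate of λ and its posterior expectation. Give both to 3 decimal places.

λ_MAP = 0.429, E[λ|data] = 0.484

Σ times = 13.7. Posterior: Gamma(shape = 3.9+5 = 8.9, rate = 4.7+13.7 = 18.4).
Mode = (α−1)/β = 7.9/18.4 = 0.429.
Mean = α/β = 8.9/18.4 = 0.484.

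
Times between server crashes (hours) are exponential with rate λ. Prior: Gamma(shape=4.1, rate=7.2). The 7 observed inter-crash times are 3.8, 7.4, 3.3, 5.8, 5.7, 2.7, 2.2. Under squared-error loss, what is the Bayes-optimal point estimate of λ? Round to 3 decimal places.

0.291

Σ times = 30.9. Posterior: Gamma(shape = 4.1+7 = 11.1, rate = 7.2+30.9 = 38.1).
Mode = (α−1)/β = 10.1/38.1 = 0.265.
Mean = α/β = 11.1/38.1 = 0.291.
Squared-error loss ⇒ the optimal estimator is the posterior mean.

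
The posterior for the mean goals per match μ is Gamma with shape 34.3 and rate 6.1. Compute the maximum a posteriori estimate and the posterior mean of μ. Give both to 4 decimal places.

MAP: 5.4590. Posterior mean: 5.6230.

Mode = (α−1)/β = 33.3/6.1 = 5.4590.
Mean = α/β = 34.3/6.1 = 5.6230.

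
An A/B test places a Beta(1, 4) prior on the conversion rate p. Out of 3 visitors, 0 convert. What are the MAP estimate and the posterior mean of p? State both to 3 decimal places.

p_MAP = 0.000, E[p|data] = 0.125

Posterior: Beta(1+0, 4+3) = Beta(1, 7).
Since α = 1 ≤ 1 and β > 1, the Beta density is monotone decreasing on [0,1]; the mode is at 0.
Mean = 1/(1+7) = 0.125.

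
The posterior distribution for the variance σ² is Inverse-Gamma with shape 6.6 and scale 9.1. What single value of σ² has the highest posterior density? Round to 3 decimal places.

1.197

Mode = β/(α+1) = 9.1/7.6 = 1.197.
Mean = β/(α−1) = 9.1/5.6 = 1.625.
This is the posterior mode — the MAP estimate.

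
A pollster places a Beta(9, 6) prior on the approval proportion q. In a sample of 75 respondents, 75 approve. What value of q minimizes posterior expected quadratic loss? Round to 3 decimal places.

0.933

Posterior: Beta(9+75, 6+0) = Beta(84, 6).
Mode = (84−1)/(84+6−2) = 83/88 = 0.943.
Mean = 84/(84+6) = 84/90 = 0.933.
Quadratic loss ⇒ the optimal estimator is the posterior mean.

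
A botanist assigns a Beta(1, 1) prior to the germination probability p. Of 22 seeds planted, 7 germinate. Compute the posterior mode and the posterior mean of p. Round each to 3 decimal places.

Posterior: Beta(1+7, 1+15) = Beta(8, 16).
Mode = (8−1)/(8+16−2) = 7/22 = 0.318.
With a flat prior the MAP equals the MLE, 7/22.
Mean = 8/(8+16) = 8/24 = 0.333.

posterior mode = 0.318, posterior mean = 0.333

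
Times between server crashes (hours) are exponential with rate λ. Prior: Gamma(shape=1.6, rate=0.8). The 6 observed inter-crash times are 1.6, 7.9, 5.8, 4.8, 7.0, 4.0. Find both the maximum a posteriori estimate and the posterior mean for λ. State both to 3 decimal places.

MAP = 0.207; posterior mean = 0.238

Σ times = 31.1. Posterior: Gamma(shape = 1.6+6 = 7.6, rate = 0.8+31.1 = 31.9).
Mode = (α−1)/β = 6.6/31.9 = 0.207.
Mean = α/β = 7.6/31.9 = 0.238.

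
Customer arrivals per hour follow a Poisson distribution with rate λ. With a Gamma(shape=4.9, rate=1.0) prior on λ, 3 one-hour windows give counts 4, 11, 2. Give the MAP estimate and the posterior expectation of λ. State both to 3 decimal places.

MAP = 5.225; posterior mean = 5.475

Σ counts = 17. Posterior: Gamma(shape = 4.9+17 = 21.9, rate = 1.0+3 = 4.0).
Mode = (α−1)/β = 20.9/4.0 = 5.225.
Mean = α/β = 21.9/4.0 = 5.475.
The mean is pulled above the mode by the posterior's right skew.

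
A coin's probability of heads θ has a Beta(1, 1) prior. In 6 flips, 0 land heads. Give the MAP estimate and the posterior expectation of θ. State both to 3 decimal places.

Posterior: Beta(1+0, 1+6) = Beta(1, 7).
Since α = 1 ≤ 1 and β > 1, the Beta density is monotone decreasing on [0,1]; the mode is at 0.
Mean = 1/(1+7) = 0.125.

MAP: 0.000. Posterior mean: 0.125.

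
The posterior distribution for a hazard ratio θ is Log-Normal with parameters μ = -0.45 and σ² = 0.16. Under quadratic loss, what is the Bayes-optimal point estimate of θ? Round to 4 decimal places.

Mode = exp(μ − σ²) = exp(-0.61) = 0.5434.
Mean = exp(μ + σ²/2) = exp(-0.370) = 0.6907.
Quadratic loss ⇒ the optimal estimator is the posterior mean.

0.6907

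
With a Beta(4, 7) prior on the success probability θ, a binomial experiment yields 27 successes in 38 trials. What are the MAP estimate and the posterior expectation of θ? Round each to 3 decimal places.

Posterior: Beta(4+27, 7+11) = Beta(31, 18).
Mode = (31−1)/(31+18−2) = 30/47 = 0.638.
Mean = 31/(31+18) = 31/49 = 0.633.

MAP: 0.638. Posterior mean: 0.633.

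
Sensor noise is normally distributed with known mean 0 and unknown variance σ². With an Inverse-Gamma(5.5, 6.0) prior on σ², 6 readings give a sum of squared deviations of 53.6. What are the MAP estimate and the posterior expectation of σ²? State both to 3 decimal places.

MAP = 3.453; posterior mean = 4.373

Posterior: Inverse-Gamma(shape = 5.5+6/2 = 8.5, scale = 6.0+53.6/2 = 32.8).
Mode = β/(α+1) = 32.8/9.5 = 3.453.
Mean = β/(α−1) = 32.8/7.5 = 4.373.
The mean is pulled above the mode by the posterior's right skew.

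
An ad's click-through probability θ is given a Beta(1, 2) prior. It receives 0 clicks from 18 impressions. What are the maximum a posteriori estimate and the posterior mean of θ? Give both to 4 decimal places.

Posterior: Beta(1+0, 2+18) = Beta(1, 20).
Since α = 1 ≤ 1 and β > 1, the Beta density is monotone decreasing on [0,1]; the mode is at 0.
Mean = 1/(1+20) = 0.0476.
Right-skewed posterior ⇒ mode < mean.

maximum a posteriori estimate = 0.0000, posterior mean = 0.0476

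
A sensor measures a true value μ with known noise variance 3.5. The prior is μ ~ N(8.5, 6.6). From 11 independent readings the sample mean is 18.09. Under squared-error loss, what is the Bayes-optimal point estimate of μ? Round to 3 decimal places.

Posterior for μ is Normal. Precision-weighted mean: (1/6.6·8.5 + 11/3.5·18.09) / (1/6.6 + 11/3.5) = 17.649.
A Normal posterior is symmetric, so mode = mean.
Squared-error loss ⇒ the optimal estimator is the posterior mean.

17.649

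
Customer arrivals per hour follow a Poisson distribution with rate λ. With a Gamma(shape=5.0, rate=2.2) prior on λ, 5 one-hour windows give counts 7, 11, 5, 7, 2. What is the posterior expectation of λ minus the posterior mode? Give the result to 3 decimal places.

Σ counts = 32. Posterior: Gamma(shape = 5.0+32 = 37.0, rate = 2.2+5 = 7.2).
Mode = (α−1)/β = 36.0/7.2 = 5.000.
Mean = α/β = 37.0/7.2 = 5.139.
Difference = 5.139 − 5.000 = 0.139.

0.139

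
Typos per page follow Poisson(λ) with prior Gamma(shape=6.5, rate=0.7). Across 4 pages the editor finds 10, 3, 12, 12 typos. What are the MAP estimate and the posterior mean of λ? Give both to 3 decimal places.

Σ counts = 37. Posterior: Gamma(shape = 6.5+37 = 43.5, rate = 0.7+4 = 4.7).
Mode = (α−1)/β = 42.5/4.7 = 9.043.
Mean = α/β = 43.5/4.7 = 9.255.
The posterior is right-skewed, so the mean exceeds the mode.

λ_MAP = 9.043, E[λ|data] = 9.255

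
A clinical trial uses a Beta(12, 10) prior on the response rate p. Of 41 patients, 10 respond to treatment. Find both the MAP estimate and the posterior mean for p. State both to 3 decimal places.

MAP estimate = 0.344, posterior mean = 0.349

Posterior: Beta(12+10, 10+31) = Beta(22, 41).
Mode = (22−1)/(22+41−2) = 21/61 = 0.344.
Mean = 22/(22+41) = 22/63 = 0.349.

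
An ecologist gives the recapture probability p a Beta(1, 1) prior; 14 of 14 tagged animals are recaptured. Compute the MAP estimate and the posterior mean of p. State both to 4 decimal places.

MAP = 1.0000, posterior mean = 0.9375

Posterior: Beta(1+14, 1+0) = Beta(15, 1).
Since β = 1 ≤ 1 and α > 1, the Beta density is monotone increasing on [0,1]; the mode is at 1.
Mean = 15/(15+1) = 0.9375.
Mode > mean: the posterior has a left tail.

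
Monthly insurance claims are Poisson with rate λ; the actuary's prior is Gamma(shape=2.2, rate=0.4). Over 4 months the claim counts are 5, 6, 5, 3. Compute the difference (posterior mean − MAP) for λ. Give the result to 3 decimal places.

0.227

Σ counts = 19. Posterior: Gamma(shape = 2.2+19 = 21.2, rate = 0.4+4 = 4.4).
Mode = (α−1)/β = 20.2/4.4 = 4.591.
Mean = α/β = 21.2/4.4 = 4.818.
Difference = 4.818 − 4.591 = 0.227.
Right-skewed posterior ⇒ mode < mean.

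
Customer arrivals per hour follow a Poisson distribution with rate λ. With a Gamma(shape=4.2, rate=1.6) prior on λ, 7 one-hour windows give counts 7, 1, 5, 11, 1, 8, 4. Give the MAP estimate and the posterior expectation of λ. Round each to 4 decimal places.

λ_MAP = 4.6744, E[λ|data] = 4.7907

Σ counts = 37. Posterior: Gamma(shape = 4.2+37 = 41.2, rate = 1.6+7 = 8.6).
Mode = (α−1)/β = 40.2/8.6 = 4.6744.
Mean = α/β = 41.2/8.6 = 4.7907.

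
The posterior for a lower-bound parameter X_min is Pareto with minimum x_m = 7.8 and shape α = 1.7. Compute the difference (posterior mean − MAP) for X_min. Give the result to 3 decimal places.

The Pareto density is strictly decreasing on [x_m, ∞), so the mode is x_m = 7.800.
Mean = α·x_m/(α−1) = 1.7·7.8/0.7 = 18.943.
Difference = 18.943 − 7.800 = 11.143.

11.143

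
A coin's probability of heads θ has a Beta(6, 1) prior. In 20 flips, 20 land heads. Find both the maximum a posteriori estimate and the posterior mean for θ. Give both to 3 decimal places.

MAP: 1.000. Posterior mean: 0.963.

Posterior: Beta(6+20, 1+0) = Beta(26, 1).
Since β = 1 ≤ 1 and α > 1, the Beta density is monotone increasing on [0,1]; the mode is at 1.
Mean = 26/(26+1) = 0.963.
The mean is pulled below the mode by the posterior's left skew.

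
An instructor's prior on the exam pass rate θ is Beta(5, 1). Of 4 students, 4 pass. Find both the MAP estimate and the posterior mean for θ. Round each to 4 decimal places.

θ_MAP = 1.0000, E[θ|data] = 0.9000

Posterior: Beta(5+4, 1+0) = Beta(9, 1).
Since β = 1 ≤ 1 and α > 1, the Beta density is monotone increasing on [0,1]; the mode is at 1.
Mean = 9/(9+1) = 0.9000.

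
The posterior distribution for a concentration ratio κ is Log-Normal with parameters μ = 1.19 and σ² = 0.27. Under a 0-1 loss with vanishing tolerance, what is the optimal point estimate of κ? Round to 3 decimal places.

2.509

Mode = exp(μ − σ²) = exp(0.92) = 2.509.
Mean = exp(μ + σ²/2) = exp(1.325) = 3.762.
This is the posterior mode — the MAP estimate.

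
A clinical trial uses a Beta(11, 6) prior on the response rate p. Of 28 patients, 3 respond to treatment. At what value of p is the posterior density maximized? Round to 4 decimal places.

Posterior: Beta(11+3, 6+25) = Beta(14, 31).
Mode = (14−1)/(14+31−2) = 13/43 = 0.3023.
Mean = 14/(14+31) = 14/45 = 0.3111.
This is the posterior mode — the MAP estimate.

0.3023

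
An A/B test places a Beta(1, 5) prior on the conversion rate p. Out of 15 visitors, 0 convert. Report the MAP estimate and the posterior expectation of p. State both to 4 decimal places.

Posterior: Beta(1+0, 5+15) = Beta(1, 20).
Since α = 1 ≤ 1 and β > 1, the Beta density is monotone decreasing on [0,1]; the mode is at 0.
Mean = 1/(1+20) = 0.0476.

MAP: 0.0000. Posterior mean: 0.0476.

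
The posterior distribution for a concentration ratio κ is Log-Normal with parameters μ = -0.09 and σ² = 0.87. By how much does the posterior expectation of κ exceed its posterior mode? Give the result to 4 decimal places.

1.0291

Mode = exp(μ − σ²) = exp(-0.96) = 0.3829.
Mean = exp(μ + σ²/2) = exp(0.345) = 1.4120.
Difference = 1.4120 − 0.3829 = 1.0291.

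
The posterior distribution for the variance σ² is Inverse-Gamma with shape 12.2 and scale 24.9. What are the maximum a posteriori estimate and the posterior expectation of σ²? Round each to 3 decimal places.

Mode = β/(α+1) = 24.9/13.2 = 1.886.
Mean = β/(α−1) = 24.9/11.2 = 2.223.

σ²_MAP = 1.886, E[σ²|data] = 2.223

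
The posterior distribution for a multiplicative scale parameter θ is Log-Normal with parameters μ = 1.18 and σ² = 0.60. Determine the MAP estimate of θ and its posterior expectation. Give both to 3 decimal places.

Mode = exp(μ − σ²) = exp(0.58) = 1.786.
Mean = exp(μ + σ²/2) = exp(1.480) = 4.393.

MAP: 1.786. Posterior mean: 4.393.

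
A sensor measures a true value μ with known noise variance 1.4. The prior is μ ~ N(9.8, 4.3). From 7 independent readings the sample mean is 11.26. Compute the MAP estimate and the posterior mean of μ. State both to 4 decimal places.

MAP estimate = 11.1951, posterior mean = 11.1951

Posterior for μ is Normal. Precision-weighted mean: (1/4.3·9.8 + 7/1.4·11.26) / (1/4.3 + 7/1.4) = 11.1951.
A Normal posterior is symmetric, so mode = mean.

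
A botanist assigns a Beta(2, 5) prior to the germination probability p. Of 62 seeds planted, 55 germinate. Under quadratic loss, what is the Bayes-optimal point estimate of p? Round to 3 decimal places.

Posterior: Beta(2+55, 5+7) = Beta(57, 12).
Mode = (57−1)/(57+12−2) = 56/67 = 0.836.
Mean = 57/(57+12) = 57/69 = 0.826.
Quadratic loss ⇒ the optimal estimator is the posterior mean.

0.826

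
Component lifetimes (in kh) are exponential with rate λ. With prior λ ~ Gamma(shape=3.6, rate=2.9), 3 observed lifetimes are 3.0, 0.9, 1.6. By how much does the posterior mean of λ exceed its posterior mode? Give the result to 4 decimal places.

0.1190

Σ times = 5.5. Posterior: Gamma(shape = 3.6+3 = 6.6, rate = 2.9+5.5 = 8.4).
Mode = (α−1)/β = 5.6/8.4 = 0.6667.
Mean = α/β = 6.6/8.4 = 0.7857.
Difference = 0.7857 − 0.6667 = 0.1190.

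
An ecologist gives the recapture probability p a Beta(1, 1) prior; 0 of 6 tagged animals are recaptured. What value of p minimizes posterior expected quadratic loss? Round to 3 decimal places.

0.125

Posterior: Beta(1+0, 1+6) = Beta(1, 7).
Since α = 1 ≤ 1 and β > 1, the Beta density is monotone decreasing on [0,1]; the mode is at 0.
Mean = 1/(1+7) = 0.125.
Quadratic loss ⇒ the optimal estimator is the posterior mean.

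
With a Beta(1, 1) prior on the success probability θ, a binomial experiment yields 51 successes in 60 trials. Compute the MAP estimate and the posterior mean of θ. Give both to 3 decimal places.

Posterior: Beta(1+51, 1+9) = Beta(52, 10).
Mode = (52−1)/(52+10−2) = 51/60 = 0.850.
Mean = 52/(52+10) = 52/62 = 0.839.

MAP: 0.850. Posterior mean: 0.839.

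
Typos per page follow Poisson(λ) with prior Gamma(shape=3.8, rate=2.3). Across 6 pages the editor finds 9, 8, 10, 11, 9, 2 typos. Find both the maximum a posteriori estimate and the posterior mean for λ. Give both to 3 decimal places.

Σ counts = 49. Posterior: Gamma(shape = 3.8+49 = 52.8, rate = 2.3+6 = 8.3).
Mode = (α−1)/β = 51.8/8.3 = 6.241.
Mean = α/β = 52.8/8.3 = 6.361.

MAP = 6.241, posterior mean = 6.361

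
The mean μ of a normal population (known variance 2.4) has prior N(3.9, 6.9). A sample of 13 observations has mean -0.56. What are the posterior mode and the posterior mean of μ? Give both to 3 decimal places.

Posterior for μ is Normal. Precision-weighted mean: (1/6.9·3.9 + 13/2.4·-0.56) / (1/6.9 + 13/2.4) = -0.444.
A Normal posterior is symmetric, so mode = mean.

MAP = -0.444, posterior mean = -0.444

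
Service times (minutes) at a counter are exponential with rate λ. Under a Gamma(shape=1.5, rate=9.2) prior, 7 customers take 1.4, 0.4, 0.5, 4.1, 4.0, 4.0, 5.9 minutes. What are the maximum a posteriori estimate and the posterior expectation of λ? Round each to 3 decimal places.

MAP: 0.254. Posterior mean: 0.288.

Σ times = 20.3. Posterior: Gamma(shape = 1.5+7 = 8.5, rate = 9.2+20.3 = 29.5).
Mode = (α−1)/β = 7.5/29.5 = 0.254.
Mean = α/β = 8.5/29.5 = 0.288.
The mean is pulled above the mode by the posterior's right skew.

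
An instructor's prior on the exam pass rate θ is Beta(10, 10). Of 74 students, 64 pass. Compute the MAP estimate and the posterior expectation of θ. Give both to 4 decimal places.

Posterior: Beta(10+64, 10+10) = Beta(74, 20).
Mode = (74−1)/(74+20−2) = 73/92 = 0.7935.
Mean = 74/(74+20) = 74/94 = 0.7872.

MAP = 0.7935, posterior mean = 0.7872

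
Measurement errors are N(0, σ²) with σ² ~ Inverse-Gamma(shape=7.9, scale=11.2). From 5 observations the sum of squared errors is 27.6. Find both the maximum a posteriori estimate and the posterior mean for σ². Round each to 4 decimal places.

MAP: 2.1930. Posterior mean: 2.6596.

Posterior: Inverse-Gamma(shape = 7.9+5/2 = 10.4, scale = 11.2+27.6/2 = 25.0).
Mode = β/(α+1) = 25.0/11.4 = 2.1930.
Mean = β/(α−1) = 25.0/9.4 = 2.6596.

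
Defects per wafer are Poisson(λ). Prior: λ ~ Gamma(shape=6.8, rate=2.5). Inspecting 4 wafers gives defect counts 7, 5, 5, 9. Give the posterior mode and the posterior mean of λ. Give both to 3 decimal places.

λ_MAP = 4.892, E[λ|data] = 5.046

Σ counts = 26. Posterior: Gamma(shape = 6.8+26 = 32.8, rate = 2.5+4 = 6.5).
Mode = (α−1)/β = 31.8/6.5 = 4.892.
Mean = α/β = 32.8/6.5 = 5.046.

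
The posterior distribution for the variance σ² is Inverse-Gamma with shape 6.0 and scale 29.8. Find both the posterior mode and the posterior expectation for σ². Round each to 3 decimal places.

Mode = β/(α+1) = 29.8/7.0 = 4.257.
Mean = β/(α−1) = 29.8/5.0 = 5.960.

posterior mode = 4.257, posterior expectation = 5.960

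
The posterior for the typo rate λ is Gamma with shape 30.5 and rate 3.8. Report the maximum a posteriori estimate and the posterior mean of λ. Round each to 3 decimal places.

Mode = (α−1)/β = 29.5/3.8 = 7.763.
Mean = α/β = 30.5/3.8 = 8.026.
The mean is pulled above the mode by the posterior's right skew.

maximum a posteriori estimate = 7.763, posterior mean = 8.026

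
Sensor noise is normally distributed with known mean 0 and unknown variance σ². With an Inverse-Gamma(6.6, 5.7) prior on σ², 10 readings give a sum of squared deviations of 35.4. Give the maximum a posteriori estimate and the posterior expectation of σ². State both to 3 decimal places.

Posterior: Inverse-Gamma(shape = 6.6+10/2 = 11.6, scale = 5.7+35.4/2 = 23.4).
Mode = β/(α+1) = 23.4/12.6 = 1.857.
Mean = β/(α−1) = 23.4/10.6 = 2.208.
The posterior is right-skewed, so the mean exceeds the mode.

MAP: 1.857. Posterior mean: 2.208.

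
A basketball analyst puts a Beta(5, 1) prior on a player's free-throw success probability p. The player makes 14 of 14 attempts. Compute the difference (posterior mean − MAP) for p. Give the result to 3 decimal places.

Posterior: Beta(5+14, 1+0) = Beta(19, 1).
Since β = 1 ≤ 1 and α > 1, the Beta density is monotone increasing on [0,1]; the mode is at 1.
Mean = 19/(19+1) = 0.950.
Difference = 0.950 − 1.000 = -0.050.
The posterior is left-skewed, so the mode exceeds the mean.

-0.050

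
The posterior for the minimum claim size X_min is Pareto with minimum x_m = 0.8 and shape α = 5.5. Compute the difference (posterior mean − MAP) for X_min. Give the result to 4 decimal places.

The Pareto density is strictly decreasing on [x_m, ∞), so the mode is x_m = 0.8000.
Mean = α·x_m/(α−1) = 5.5·0.8/4.5 = 0.9778.
Difference = 0.9778 − 0.8000 = 0.1778.

0.1778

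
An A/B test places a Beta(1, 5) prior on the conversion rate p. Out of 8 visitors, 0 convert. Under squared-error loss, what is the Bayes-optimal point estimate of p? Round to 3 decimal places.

0.071

Posterior: Beta(1+0, 5+8) = Beta(1, 13).
Since α = 1 ≤ 1 and β > 1, the Beta density is monotone decreasing on [0,1]; the mode is at 0.
Mean = 1/(1+13) = 0.071.
Squared-error loss ⇒ the optimal estimator is the posterior mean.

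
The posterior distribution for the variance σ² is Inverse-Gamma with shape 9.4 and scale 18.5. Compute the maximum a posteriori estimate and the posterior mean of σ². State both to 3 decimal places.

MAP = 1.779, posterior mean = 2.202

Mode = β/(α+1) = 18.5/10.4 = 1.779.
Mean = β/(α−1) = 18.5/8.4 = 2.202.
Mean > mode: the posterior has a right tail.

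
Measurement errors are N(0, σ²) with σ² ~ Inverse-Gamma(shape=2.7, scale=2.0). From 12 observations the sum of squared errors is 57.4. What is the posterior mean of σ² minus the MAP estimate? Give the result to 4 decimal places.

0.8221

Posterior: Inverse-Gamma(shape = 2.7+12/2 = 8.7, scale = 2.0+57.4/2 = 30.7).
Mode = β/(α+1) = 30.7/9.7 = 3.1649.
Mean = β/(α−1) = 30.7/7.7 = 3.9870.
Difference = 3.9870 − 3.1649 = 0.8221.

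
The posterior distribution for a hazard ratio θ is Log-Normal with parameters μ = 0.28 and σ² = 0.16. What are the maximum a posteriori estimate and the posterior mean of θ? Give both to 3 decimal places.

Mode = exp(μ − σ²) = exp(0.12) = 1.127.
Mean = exp(μ + σ²/2) = exp(0.360) = 1.433.

maximum a posteriori estimate = 1.127, posterior mean = 1.433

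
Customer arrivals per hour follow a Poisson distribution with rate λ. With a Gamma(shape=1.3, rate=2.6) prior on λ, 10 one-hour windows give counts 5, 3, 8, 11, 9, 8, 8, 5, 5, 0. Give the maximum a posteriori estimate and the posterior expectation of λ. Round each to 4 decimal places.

maximum a posteriori estimate = 4.9444, posterior expectation = 5.0238

Σ counts = 62. Posterior: Gamma(shape = 1.3+62 = 63.3, rate = 2.6+10 = 12.6).
Mode = (α−1)/β = 62.3/12.6 = 4.9444.
Mean = α/β = 63.3/12.6 = 5.0238.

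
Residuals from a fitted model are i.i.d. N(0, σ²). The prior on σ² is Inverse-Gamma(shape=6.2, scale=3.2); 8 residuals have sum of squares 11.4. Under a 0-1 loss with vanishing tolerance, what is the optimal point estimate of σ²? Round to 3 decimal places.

0.795

Posterior: Inverse-Gamma(shape = 6.2+8/2 = 10.2, scale = 3.2+11.4/2 = 8.9).
Mode = β/(α+1) = 8.9/11.2 = 0.795.
Mean = β/(α−1) = 8.9/9.2 = 0.967.
This is the posterior mode — the MAP estimate.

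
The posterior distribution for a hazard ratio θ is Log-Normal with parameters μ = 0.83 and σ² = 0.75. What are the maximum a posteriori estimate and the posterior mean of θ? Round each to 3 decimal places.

Mode = exp(μ − σ²) = exp(0.08) = 1.083.
Mean = exp(μ + σ²/2) = exp(1.205) = 3.337.
Right-skewed posterior ⇒ mode < mean.

maximum a posteriori estimate = 1.083, posterior mean = 3.337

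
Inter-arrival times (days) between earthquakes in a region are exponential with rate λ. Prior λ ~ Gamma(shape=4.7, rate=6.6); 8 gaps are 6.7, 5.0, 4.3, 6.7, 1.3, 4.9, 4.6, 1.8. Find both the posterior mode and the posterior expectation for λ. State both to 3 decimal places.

MAP: 0.279. Posterior mean: 0.303.

Σ times = 35.3. Posterior: Gamma(shape = 4.7+8 = 12.7, rate = 6.6+35.3 = 41.9).
Mode = (α−1)/β = 11.7/41.9 = 0.279.
Mean = α/β = 12.7/41.9 = 0.303.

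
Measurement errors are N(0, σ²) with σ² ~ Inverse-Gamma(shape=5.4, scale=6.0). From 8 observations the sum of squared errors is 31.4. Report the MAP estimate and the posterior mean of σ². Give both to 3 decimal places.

MAP: 2.087. Posterior mean: 2.583.

Posterior: Inverse-Gamma(shape = 5.4+8/2 = 9.4, scale = 6.0+31.4/2 = 21.7).
Mode = β/(α+1) = 21.7/10.4 = 2.087.
Mean = β/(α−1) = 21.7/8.4 = 2.583.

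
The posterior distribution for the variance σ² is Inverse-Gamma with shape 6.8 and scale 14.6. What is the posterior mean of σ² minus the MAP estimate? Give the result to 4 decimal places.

0.6454

Mode = β/(α+1) = 14.6/7.8 = 1.8718.
Mean = β/(α−1) = 14.6/5.8 = 2.5172.
Difference = 2.5172 − 1.8718 = 0.6454.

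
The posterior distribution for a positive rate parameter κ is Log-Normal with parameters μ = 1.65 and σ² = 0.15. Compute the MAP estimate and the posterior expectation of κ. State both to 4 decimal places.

MAP: 4.4817. Posterior mean: 5.6125.

Mode = exp(μ − σ²) = exp(1.50) = 4.4817.
Mean = exp(μ + σ²/2) = exp(1.725) = 5.6125.
Mean > mode: the posterior has a right tail.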